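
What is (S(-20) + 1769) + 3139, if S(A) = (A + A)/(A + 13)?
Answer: 34396/7 ≈ 4913.7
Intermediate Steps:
S(A) = 2*A/(13 + A) (S(A) = (2*A)/(13 + A) = 2*A/(13 + A))
(S(-20) + 1769) + 3139 = (2*(-20)/(13 - 20) + 1769) + 3139 = (2*(-20)/(-7) + 1769) + 3139 = (2*(-20)*(-⅐) + 1769) + 3139 = (40/7 + 1769) + 3139 = 12423/7 + 3139 = 34396/7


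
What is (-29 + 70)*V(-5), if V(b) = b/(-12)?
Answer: 205/12 ≈ 17.083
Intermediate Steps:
V(b) = -b/12 (V(b) = b*(-1/12) = -b/12)
(-29 + 70)*V(-5) = (-29 + 70)*(-1/12*(-5)) = 41*(5/12) = 205/12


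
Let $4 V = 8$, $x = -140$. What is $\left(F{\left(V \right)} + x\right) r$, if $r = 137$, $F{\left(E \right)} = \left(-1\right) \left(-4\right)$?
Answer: $-18632$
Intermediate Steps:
$V = 2$ ($V = \frac{1}{4} \cdot 8 = 2$)
$F{\left(E \right)} = 4$
$\left(F{\left(V \right)} + x\right) r = \left(4 - 140\right) 137 = \left(-136\right) 137 = -18632$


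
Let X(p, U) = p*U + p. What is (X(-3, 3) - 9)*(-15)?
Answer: 315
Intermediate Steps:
X(p, U) = p + U*p (X(p, U) = U*p + p = p + U*p)
(X(-3, 3) - 9)*(-15) = (-3*(1 + 3) - 9)*(-15) = (-3*4 - 9)*(-15) = (-12 - 9)*(-15) = -21*(-15) = 315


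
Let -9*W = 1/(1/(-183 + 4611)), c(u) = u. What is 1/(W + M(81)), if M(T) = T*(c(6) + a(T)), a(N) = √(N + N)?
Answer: 1/177141 + 81*√2/118094 ≈ 0.00097565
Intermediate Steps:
a(N) = √2*√N (a(N) = √(2*N) = √2*√N)
M(T) = T*(6 + √2*√T)
W = -492 (W = -1/(9*(1/(-183 + 4611))) = -1/(9*(1/4428)) = -1/(9*1/4428) = -⅑*4428 = -492)
1/(W + M(81)) = 1/(-492 + 81*(6 + √2*√81)) = 1/(-492 + 81*(6 + √2*9)) = 1/(-492 + 81*(6 + 9*√2)) = 1/(-492 + (486 + 729*√2)) = 1/(-6 + 729*√2)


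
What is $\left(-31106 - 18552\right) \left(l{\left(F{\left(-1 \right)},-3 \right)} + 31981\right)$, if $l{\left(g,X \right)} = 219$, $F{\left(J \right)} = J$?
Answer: $-1598987600$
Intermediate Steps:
$\left(-31106 - 18552\right) \left(l{\left(F{\left(-1 \right)},-3 \right)} + 31981\right) = \left(-31106 - 18552\right) \left(219 + 31981\right) = \left(-49658\right) 32200 = -1598987600$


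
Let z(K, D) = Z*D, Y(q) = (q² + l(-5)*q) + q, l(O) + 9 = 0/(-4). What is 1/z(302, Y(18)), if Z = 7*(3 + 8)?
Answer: 1/13860 ≈ 7.2150e-5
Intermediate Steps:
l(O) = -9 (l(O) = -9 + 0/(-4) = -9 + 0*(-¼) = -9 + 0 = -9)
Z = 77 (Z = 7*11 = 77)
Y(q) = q² - 8*q (Y(q) = (q² - 9*q) + q = q² - 8*q)
z(K, D) = 77*D
1/z(302, Y(18)) = 1/(77*(18*(-8 + 18))) = 1/(77*(18*10)) = 1/(77*180) = 1/13860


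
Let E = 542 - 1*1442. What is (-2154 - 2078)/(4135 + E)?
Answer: -4232/3235 ≈ -1.3082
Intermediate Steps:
E = -900 (E = 542 - 1442 = -900)
(-2154 - 2078)/(4135 + E) = (-2154 - 2078)/(4135 - 900) = -4232/3235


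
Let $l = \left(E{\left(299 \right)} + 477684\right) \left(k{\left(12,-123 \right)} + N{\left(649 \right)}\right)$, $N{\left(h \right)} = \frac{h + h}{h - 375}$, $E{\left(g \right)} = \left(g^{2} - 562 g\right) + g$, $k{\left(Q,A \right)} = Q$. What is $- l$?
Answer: $- \frac{915700378}{137} \approx -6.6839 \cdot 10^{6}$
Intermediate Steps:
$E{\left(g \right)} = g^{2} - 561 g$
$N{\left(h \right)} = \frac{2 h}{-375 + h}$
$l = \frac{915700378}{137}$ ($l = \left(299 \left(-561 + 299\right) + 477684\right) \left(12 + 2 \cdot 649 \frac{1}{-375 + 649}\right) = \left(299 \left(-262\right) + 477684\right) \left(12 + 2 \cdot 649 \cdot \frac{1}{274}\right) = \left(-78338 + 477684\right) \left(12 + 2 \cdot 649 \cdot \frac{1}{274}\right) = 399346 \left(12 + \frac{649}{137}\right) = 399346 \cdot \frac{2293}{137} = \frac{915700378}{137} \approx 6.6839 \cdot 10^{6}$)
$- l = \left(-1\right) \frac{915700378}{137} = - \frac{915700378}{137}$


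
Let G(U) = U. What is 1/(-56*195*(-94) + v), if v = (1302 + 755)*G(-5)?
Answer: 1/1016195 ≈ 9.8406e-7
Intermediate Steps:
v = -10285 (v = (1302 + 755)*(-5) = 2057*(-5) = -10285)
1/(-56*195*(-94) + v) = 1/(-56*195*(-94) - 10285) = 1/(-10920*(-94) - 10285) = 1/(1026480 - 10285) = 1/1016195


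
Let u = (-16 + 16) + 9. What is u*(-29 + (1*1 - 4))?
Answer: -288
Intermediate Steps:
u = 9 (u = 0 + 9 = 9)
u*(-29 + (1*1 - 4)) = 9*(-29 + (1*1 - 4)) = 9*(-29 + (1 - 4)) = 9*(-29 - 3) = 9*(-32) = -288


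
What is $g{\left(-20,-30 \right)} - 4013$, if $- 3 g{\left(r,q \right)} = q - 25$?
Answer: $- \frac{11984}{3} \approx -3994.7$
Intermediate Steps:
$g{\left(r,q \right)} = \frac{25}{3} - \frac{q}{3}$ ($g{\left(r,q \right)} = - \frac{q - 25}{3} = - \frac{-25 + q}{3} = \frac{25}{3} - \frac{q}{3}$)
$g{\left(-20,-30 \right)} - 4013 = \left(\frac{25}{3} - -10\right) - 4013 = \left(\frac{25}{3} + 10\right) - 4013 = \frac{55}{3} - 4013 = - \frac{11984}{3}$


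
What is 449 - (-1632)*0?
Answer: 449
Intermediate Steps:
449 - (-1632)*0 = 449 - 136*0 = 449 + 0 = 449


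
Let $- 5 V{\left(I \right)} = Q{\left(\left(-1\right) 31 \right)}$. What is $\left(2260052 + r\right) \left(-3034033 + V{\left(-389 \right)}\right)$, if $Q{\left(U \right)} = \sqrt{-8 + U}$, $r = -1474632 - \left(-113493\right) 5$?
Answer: $-4104697735205 - 270577 i \sqrt{39} \approx -4.1047 \cdot 10^{12} - 1.6898 \cdot 10^{6} i$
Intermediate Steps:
$r = -907167$ ($r = -1474632 - -567465 = -1474632 + 567465 = -907167$)
$V{\left(I \right)} = - \frac{i \sqrt{39}}{5}$ ($V{\left(I \right)} = - \frac{\sqrt{-8 - 31}}{5} = - \frac{\sqrt{-39}}{5} = - \frac{i \sqrt{39}}{5}$)
$\left(2260052 + r\right) \left(-3034033 + V{\left(-389 \right)}\right) = \left(2260052 - 907167\right) \left(-3034033 - \frac{i \sqrt{39}}{5}\right) = 1352885 \left(-3034033 - \frac{i \sqrt{39}}{5}\right) = -4104697735205 - 270577 i \sqrt{39}$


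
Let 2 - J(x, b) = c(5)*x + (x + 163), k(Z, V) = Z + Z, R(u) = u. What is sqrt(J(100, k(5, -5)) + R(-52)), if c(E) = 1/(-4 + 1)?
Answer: I*sqrt(2517)/3 ≈ 16.723*I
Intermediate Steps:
k(Z, V) = 2*Z
c(E) = -1/3 (c(E) = 1/(-3) = -1/3)
J(x, b) = -161 - 2*x/3 (J(x, b) = 2 - (-x/3 + (x + 163)) = 2 - (-x/3 + (163 + x)) = 2 - (163 + 2*x/3) = 2 + (-163 - 2*x/3) = -161 - 2*x/3)
sqrt(J(100, k(5, -5)) + R(-52)) = sqrt((-161 - 2/3*100) - 52) = sqrt((-161 - 200/3) - 52) = sqrt(-683/3 - 52) = sqrt(-839/3) = I*sqrt(2517)/3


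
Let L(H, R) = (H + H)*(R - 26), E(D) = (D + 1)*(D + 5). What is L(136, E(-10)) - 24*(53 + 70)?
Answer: 2216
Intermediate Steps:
E(D) = (1 + D)*(5 + D)
L(H, R) = 2*H*(-26 + R) (L(H, R) = (2*H)*(-26 + R) = 2*H*(-26 + R))
L(136, E(-10)) - 24*(53 + 70) = 2*136*(-26 + (5 + (-10)**2 + 6*(-10))) - 24*(53 + 70) = 2*136*(-26 + (5 + 100 - 60)) - 24*123 = 2*136*(-26 + 45) - 2952 = 2*136*19 - 2952 = 5168 - 2952 = 2216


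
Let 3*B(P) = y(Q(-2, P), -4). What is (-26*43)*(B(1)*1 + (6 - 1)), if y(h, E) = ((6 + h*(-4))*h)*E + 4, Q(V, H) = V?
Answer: -146458/3 ≈ -48819.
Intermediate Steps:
y(h, E) = 4 + E*h*(6 - 4*h) (y(h, E) = ((6 - 4*h)*h)*E + 4 = (h*(6 - 4*h))*E + 4 = E*h*(6 - 4*h) + 4 = 4 + E*h*(6 - 4*h))
B(P) = 116/3 (B(P) = (4 - 4*(-4)*(-2)² + 6*(-4)*(-2))/3 = (4 - 4*(-4)*4 + 48)/3 = (4 + 64 + 48)/3 = (⅓)*116 = 116/3)
(-26*43)*(B(1)*1 + (6 - 1)) = (-26*43)*((116/3)*1 + (6 - 1)) = -1118*(116/3 + 5) = -1118*131/3 = -146458/3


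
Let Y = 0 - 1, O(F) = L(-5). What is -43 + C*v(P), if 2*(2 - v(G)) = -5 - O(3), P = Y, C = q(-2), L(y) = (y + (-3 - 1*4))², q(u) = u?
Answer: -196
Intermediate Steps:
L(y) = (-7 + y)² (L(y) = (y + (-3 - 4))² = (y - 7)² = (-7 + y)²)
O(F) = 144 (O(F) = (-7 - 5)² = (-12)² = 144)
C = -2
Y = -1
P = -1
v(G) = 153/2 (v(G) = 2 - (-5 - 1*144)/2 = 2 - (-5 - 144)/2 = 2 - ½*(-149) = 2 + 149/2 = 153/2)
-43 + C*v(P) = -43 - 2*153/2 = -43 - 153 = -196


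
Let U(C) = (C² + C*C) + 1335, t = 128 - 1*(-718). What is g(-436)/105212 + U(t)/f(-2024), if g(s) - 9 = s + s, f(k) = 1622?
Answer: 75371440909/85326932 ≈ 883.33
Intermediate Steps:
t = 846 (t = 128 + 718 = 846)
g(s) = 9 + 2*s (g(s) = 9 + (s + s) = 9 + 2*s)
U(C) = 1335 + 2*C² (U(C) = (C² + C²) + 1335 = 2*C² + 1335 = 1335 + 2*C²)
g(-436)/105212 + U(t)/f(-2024) = (9 + 2*(-436))/105212 + (1335 + 2*846²)/1622 = (9 - 872)*(1/105212) + (1335 + 2*715716)*(1/1622) = -863*1/105212 + (1335 + 1431432)*(1/1622) = -863/105212 + 1432767*(1/1622) = -863/105212 + 1432767/1622 = 75371440909/85326932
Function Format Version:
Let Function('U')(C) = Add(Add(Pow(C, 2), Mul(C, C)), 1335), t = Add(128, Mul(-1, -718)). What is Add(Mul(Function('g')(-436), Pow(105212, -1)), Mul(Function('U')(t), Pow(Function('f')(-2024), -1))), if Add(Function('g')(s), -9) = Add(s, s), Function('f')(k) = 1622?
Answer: Rational(75371440909, 85326932) ≈ 883.33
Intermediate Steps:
t = 846 (t = Add(128, 718) = 846)
Function('g')(s) = Add(9, Mul(2, s)) (Function('g')(s) = Add(9, Add(s, s)) = Add(9, Mul(2, s)))
Function('U')(C) = Add(1335, Mul(2, Pow(C, 2))) (Function('U')(C) = Add(Add(Pow(C, 2), Pow(C, 2)), 1335) = Add(Mul(2, Pow(C, 2)), 1335) = Add(1335, Mul(2, Pow(C, 2))))
Add(Mul(Function('g')(-436), Pow(105212, -1)), Mul(Function('U')(t), Pow(Function('f')(-2024), -1))) = Add(Mul(Add(9, Mul(2, -436)), Pow(105212, -1)), Mul(Add(1335, Mul(2, Pow(846, 2))), Pow(1622, -1))) = Add(Mul(Add(9, -872), Rational(1, 105212)), Mul(Add(1335, Mul(2, 715716)), Rational(1, 1622))) = Add(Mul(-863, Rational(1, 105212)), Mul(Add(1335, 1431432), Rational(1, 1622))) = Add(Rational(-863, 105212), Mul(1432767, Rational(1, 1622))) = Add(Rational(-863, 105212), Rational(1432767, 1622)) = Rational(75371440909, 85326932)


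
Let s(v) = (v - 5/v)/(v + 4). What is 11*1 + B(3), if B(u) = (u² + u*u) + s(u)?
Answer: 613/21 ≈ 29.190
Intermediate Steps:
s(v) = (v - 5/v)/(4 + v)
B(u) = 2*u² + (-5 + u²)/(u*(4 + u)) (B(u) = (u² + u*u) + (-5 + u²)/(u*(4 + u)) = (u² + u²) + (-5 + u²)/(u*(4 + u)) = 2*u² + (-5 + u²)/(u*(4 + u)))
11*1 + B(3) = 11*1 + (-5 + 3² + 2*3³*(4 + 3))/(3*(4 + 3)) = 11 + (⅓)*(-5 + 9 + 2*27*7)/7 = 11 + (⅓)*(⅐)*(-5 + 9 + 378) = 11 + (⅓)*(⅐)*382 = 11 + 382/21 = 613/21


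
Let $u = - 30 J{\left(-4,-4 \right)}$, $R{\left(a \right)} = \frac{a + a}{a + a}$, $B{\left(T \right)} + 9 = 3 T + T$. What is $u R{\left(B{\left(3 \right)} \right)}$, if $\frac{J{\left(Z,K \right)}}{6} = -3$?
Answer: $540$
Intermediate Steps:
$B{\left(T \right)} = -9 + 4 T$ ($B{\left(T \right)} = -9 + \left(3 T + T\right) = -9 + 4 T$)
$R{\left(a \right)} = 1$ ($R{\left(a \right)} = \frac{2 a}{2 a} = 2 a \frac{1}{2 a} = 1$)
$J{\left(Z,K \right)} = -18$ ($J{\left(Z,K \right)} = 6 \left(-3\right) = -18$)
$u = 540$ ($u = \left(-30\right) \left(-18\right) = 540$)
$u R{\left(B{\left(3 \right)} \right)} = 540 \cdot 1 = 540$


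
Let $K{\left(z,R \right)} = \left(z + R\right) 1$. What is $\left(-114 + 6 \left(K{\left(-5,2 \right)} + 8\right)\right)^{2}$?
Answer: $7056$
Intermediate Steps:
$K{\left(z,R \right)} = R + z$ ($K{\left(z,R \right)} = \left(R + z\right) 1 = R + z$)
$\left(-114 + 6 \left(K{\left(-5,2 \right)} + 8\right)\right)^{2} = \left(-114 + 6 \left(\left(2 - 5\right) + 8\right)\right)^{2} = \left(-114 + 6 \left(-3 + 8\right)\right)^{2} = \left(-114 + 6 \cdot 5\right)^{2} = \left(-114 + 30\right)^{2} = \left(-84\right)^{2} = 7056$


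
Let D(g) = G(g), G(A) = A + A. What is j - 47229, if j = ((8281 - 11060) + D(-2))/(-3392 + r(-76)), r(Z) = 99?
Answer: -155522314/3293 ≈ -47228.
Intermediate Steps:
G(A) = 2*A
D(g) = 2*g
j = 2783/3293 (j = ((8281 - 11060) + 2*(-2))/(-3392 + 99) = (-2779 - 4)/(-3293) = -2783*(-1/3293) = 2783/3293 ≈ 0.84513)
j - 47229 = 2783/3293 - 47229 = -155522314/3293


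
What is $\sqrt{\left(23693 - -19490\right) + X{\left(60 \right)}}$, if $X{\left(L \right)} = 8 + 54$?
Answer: $93 \sqrt{5} \approx 207.95$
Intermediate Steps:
$X{\left(L \right)} = 62$
$\sqrt{\left(23693 - -19490\right) + X{\left(60 \right)}} = \sqrt{\left(23693 - -19490\right) + 62} = \sqrt{\left(23693 + 19490\right) + 62} = \sqrt{43183 + 62} = \sqrt{43245} = 93 \sqrt{5}$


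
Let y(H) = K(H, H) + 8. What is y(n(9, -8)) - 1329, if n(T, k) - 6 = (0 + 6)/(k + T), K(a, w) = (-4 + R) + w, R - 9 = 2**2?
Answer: -1300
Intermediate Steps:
R = 13 (R = 9 + 2**2 = 9 + 4 = 13)
K(a, w) = 9 + w (K(a, w) = (-4 + 13) + w = 9 + w)
n(T, k) = 6 + 6/(T + k) (n(T, k) = 6 + (0 + 6)/(k + T) = 6 + 6/(T + k))
y(H) = 17 + H (y(H) = (9 + H) + 8 = 17 + H)
y(n(9, -8)) - 1329 = (17 + 6*(1 + 9 - 8)/(9 - 8)) - 1329 = (17 + 6*2/1) - 1329 = (17 + 6*1*2) - 1329 = (17 + 12) - 1329 = 29 - 1329 = -1300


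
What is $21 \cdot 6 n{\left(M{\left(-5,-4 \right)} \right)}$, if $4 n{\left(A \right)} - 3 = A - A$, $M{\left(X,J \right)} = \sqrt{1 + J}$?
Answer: $\frac{189}{2} \approx 94.5$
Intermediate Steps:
$n{\left(A \right)} = \frac{3}{4}$ ($n{\left(A \right)} = \frac{3}{4} + \frac{A - A}{4} = \frac{3}{4} + \frac{1}{4} \cdot 0 = \frac{3}{4} + 0 = \frac{3}{4}$)
$21 \cdot 6 n{\left(M{\left(-5,-4 \right)} \right)} = 21 \cdot 6 \cdot \frac{3}{4} = 126 \cdot \frac{3}{4} = \frac{189}{2}$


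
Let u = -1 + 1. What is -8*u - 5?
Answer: -5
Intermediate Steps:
u = 0
-8*u - 5 = -8*0 - 5 = 0 - 5 = -5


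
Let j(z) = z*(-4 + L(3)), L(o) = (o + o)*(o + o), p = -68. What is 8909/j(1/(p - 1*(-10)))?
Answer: -258361/16 ≈ -16148.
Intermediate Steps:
L(o) = 4*o² (L(o) = (2*o)*(2*o) = 4*o²)
j(z) = 32*z (j(z) = z*(-4 + 4*3²) = z*(-4 + 4*9) = z*(-4 + 36) = z*32 = 32*z)
8909/j(1/(p - 1*(-10))) = 8909/((32/(-68 - 1*(-10)))) = 8909/((32/(-68 + 10))) = 8909/((32/(-58))) = 8909/((32*(-1/58))) = 8909/(-16/29) = 8909*(-29/16) = -258361/16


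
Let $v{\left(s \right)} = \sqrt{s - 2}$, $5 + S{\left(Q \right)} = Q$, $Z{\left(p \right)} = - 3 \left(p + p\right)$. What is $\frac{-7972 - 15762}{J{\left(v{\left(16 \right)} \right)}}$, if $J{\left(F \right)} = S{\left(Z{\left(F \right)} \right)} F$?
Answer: $\frac{142404}{479} - \frac{59335 \sqrt{14}}{3353} \approx 231.08$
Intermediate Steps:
$Z{\left(p \right)} = - 6 p$ ($Z{\left(p \right)} = - 3 \cdot 2 p = - 6 p$)
$S{\left(Q \right)} = -5 + Q$
$v{\left(s \right)} = \sqrt{-2 + s}$
$J{\left(F \right)} = F \left(-5 - 6 F\right)$ ($J{\left(F \right)} = \left(-5 - 6 F\right) F = F \left(-5 - 6 F\right)$)
$\frac{-7972 - 15762}{J{\left(v{\left(16 \right)} \right)}} = \frac{-7972 - 15762}{\left(-1\right) \sqrt{-2 + 16} \left(5 + 6 \sqrt{-2 + 16}\right)} = \frac{-7972 - 15762}{\left(-1\right) \sqrt{14} \left(5 + 6 \sqrt{14}\right)} = - 23734 \left(- \frac{\sqrt{14}}{14 \left(5 + 6 \sqrt{14}\right)}\right) = \frac{11867 \sqrt{14}}{7 \left(5 + 6 \sqrt{14}\right)}$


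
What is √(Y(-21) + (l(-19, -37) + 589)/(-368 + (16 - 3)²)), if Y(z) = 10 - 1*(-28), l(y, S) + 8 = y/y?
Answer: 2*√347255/199 ≈ 5.9224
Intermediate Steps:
l(y, S) = -7 (l(y, S) = -8 + y/y = -8 + 1 = -7)
Y(z) = 38 (Y(z) = 10 + 28 = 38)
√(Y(-21) + (l(-19, -37) + 589)/(-368 + (16 - 3)²)) = √(38 + (-7 + 589)/(-368 + (16 - 3)²)) = √(38 + 582/(-368 + 13²)) = √(38 + 582/(-368 + 169)) = √(38 + 582/(-199)) = √(38 + 582*(-1/199)) = √(38 - 582/199) = √(6980/199) = 2*√347255/199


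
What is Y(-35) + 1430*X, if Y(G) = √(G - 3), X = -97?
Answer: -138710 + I*√38 ≈ -1.3871e+5 + 6.1644*I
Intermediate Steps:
Y(G) = √(-3 + G)
Y(-35) + 1430*X = √(-3 - 35) + 1430*(-97) = √(-38) - 138710 = I*√38 - 138710 = -138710 + I*√38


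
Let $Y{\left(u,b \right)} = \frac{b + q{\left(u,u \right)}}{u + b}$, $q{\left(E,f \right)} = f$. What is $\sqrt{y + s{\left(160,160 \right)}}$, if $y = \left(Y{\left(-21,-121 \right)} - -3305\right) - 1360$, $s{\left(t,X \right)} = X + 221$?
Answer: $\sqrt{2327} \approx 48.239$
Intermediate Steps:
$s{\left(t,X \right)} = 221 + X$
$Y{\left(u,b \right)} = 1$ ($Y{\left(u,b \right)} = \frac{b + u}{u + b} = \frac{b + u}{b + u} = 1$)
$y = 1946$ ($y = \left(1 - -3305\right) - 1360 = \left(1 + 3305\right) - 1360 = 3306 - 1360 = 1946$)
$\sqrt{y + s{\left(160,160 \right)}} = \sqrt{1946 + \left(221 + 160\right)} = \sqrt{1946 + 381} = \sqrt{2327}$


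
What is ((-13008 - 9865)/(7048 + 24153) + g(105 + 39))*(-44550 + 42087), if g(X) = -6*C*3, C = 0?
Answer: 56336199/31201 ≈ 1805.6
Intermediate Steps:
g(X) = 0 (g(X) = -6*0*3 = 0*3 = 0)
((-13008 - 9865)/(7048 + 24153) + g(105 + 39))*(-44550 + 42087) = ((-13008 - 9865)/(7048 + 24153) + 0)*(-44550 + 42087) = (-22873/31201 + 0)*(-2463) = -22873/31201*(-2463) = 56336199/31201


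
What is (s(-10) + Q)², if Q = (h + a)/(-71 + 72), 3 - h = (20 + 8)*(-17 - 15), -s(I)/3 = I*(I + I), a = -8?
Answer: 84681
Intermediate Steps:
s(I) = -6*I² (s(I) = -3*I*(I + I) = -3*I*2*I = -6*I²)
h = 899 (h = 3 - (20 + 8)*(-17 - 15) = 3 - 28*(-32) = 3 - 1*(-896) = 3 + 896 = 899)
Q = 891 (Q = (899 - 8)/(-71 + 72) = 891/1 = 891*1 = 891)
(s(-10) + Q)² = (-6*(-10)² + 891)² = (-6*100 + 891)² = (-600 + 891)² = 291² = 84681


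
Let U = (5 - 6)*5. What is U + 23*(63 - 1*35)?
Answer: 639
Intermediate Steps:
U = -5 (U = -1*5 = -5)
U + 23*(63 - 1*35) = -5 + 23*(63 - 1*35) = -5 + 23*(63 - 35) = -5 + 23*28 = -5 + 644 = 639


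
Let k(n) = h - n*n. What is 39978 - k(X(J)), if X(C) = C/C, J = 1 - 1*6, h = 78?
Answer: 39901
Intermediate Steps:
J = -5 (J = 1 - 6 = -5)
X(C) = 1
k(n) = 78 - n² (k(n) = 78 - n*n = 78 - n²)
39978 - k(X(J)) = 39978 - (78 - 1*1²) = 39978 - (78 - 1*1) = 39978 - (78 - 1) = 39978 - 1*77 = 39978 - 77 = 39901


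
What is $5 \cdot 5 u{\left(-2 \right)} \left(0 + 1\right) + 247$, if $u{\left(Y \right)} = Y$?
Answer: $197$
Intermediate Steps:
$5 \cdot 5 u{\left(-2 \right)} \left(0 + 1\right) + 247 = 5 \cdot 5 \left(- 2 \left(0 + 1\right)\right) + 247 = 25 \left(\left(-2\right) 1\right) + 247 = 25 \left(-2\right) + 247 = -50 + 247 = 197$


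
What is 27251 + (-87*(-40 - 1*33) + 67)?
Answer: 33669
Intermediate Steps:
27251 + (-87*(-40 - 1*33) + 67) = 27251 + (-87*(-40 - 33) + 67) = 27251 + (-87*(-73) + 67) = 27251 + (6351 + 67) = 27251 + 6418 = 33669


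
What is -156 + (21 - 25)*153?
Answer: -768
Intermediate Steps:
-156 + (21 - 25)*153 = -156 - 4*153 = -156 - 612 = -768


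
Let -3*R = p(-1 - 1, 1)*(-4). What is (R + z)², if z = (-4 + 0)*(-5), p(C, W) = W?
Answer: 4096/9 ≈ 455.11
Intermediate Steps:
R = 4/3 (R = -(-4)/3 = -⅓*(-4) = 4/3 ≈ 1.3333)
z = 20 (z = -4*(-5) = 20)
(R + z)² = (4/3 + 20)² = (64/3)² = 4096/9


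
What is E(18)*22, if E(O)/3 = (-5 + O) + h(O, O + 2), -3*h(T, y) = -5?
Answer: 968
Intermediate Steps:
h(T, y) = 5/3 (h(T, y) = -⅓*(-5) = 5/3)
E(O) = -10 + 3*O (E(O) = 3*((-5 + O) + 5/3) = 3*(-10/3 + O) = -10 + 3*O)
E(18)*22 = (-10 + 3*18)*22 = (-10 + 54)*22 = 44*22 = 968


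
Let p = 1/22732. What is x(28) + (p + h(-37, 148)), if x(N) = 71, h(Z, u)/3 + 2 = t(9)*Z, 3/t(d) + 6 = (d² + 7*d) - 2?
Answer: 48345315/772888 ≈ 62.552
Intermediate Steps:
p = 1/22732 ≈ 4.3991e-5
t(d) = 3/(-8 + d² + 7*d) (t(d) = 3/(-6 + ((d² + 7*d) - 2)) = 3/(-6 + (-2 + d² + 7*d)) = 3/(-8 + d² + 7*d))
h(Z, u) = -6 + 9*Z/136 (h(Z, u) = -6 + 3*((3/(-8 + 9² + 7*9))*Z) = -6 + 3*((3/(-8 + 81 + 63))*Z) = -6 + 3*((3/136)*Z) = -6 + 3*((3*(1/136))*Z) = -6 + 3*(3*Z/136) = -6 + 9*Z/136)
x(28) + (p + h(-37, 148)) = 71 + (1/22732 + (-6 + (9/136)*(-37))) = 71 + (1/22732 + (-6 - 333/136)) = 71 + (1/22732 - 1149/136) = 71 - 6529733/772888 = 48345315/772888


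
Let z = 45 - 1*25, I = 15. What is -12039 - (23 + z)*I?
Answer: -12684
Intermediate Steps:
z = 20 (z = 45 - 25 = 20)
-12039 - (23 + z)*I = -12039 - (23 + 20)*15 = -12039 - 43*15 = -12039 - 1*645 = -12039 - 645 = -12684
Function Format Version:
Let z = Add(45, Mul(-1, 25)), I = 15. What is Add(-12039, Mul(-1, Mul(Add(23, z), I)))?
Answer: -12684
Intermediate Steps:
z = 20 (z = Add(45, -25) = 20)
Add(-12039, Mul(-1, Mul(Add(23, z), I))) = Add(-12039, Mul(-1, Mul(Add(23, 20), 15))) = Add(-12039, Mul(-1, Mul(43, 15))) = Add(-12039, Mul(-1, 645)) = Add(-12039, -645) = -12684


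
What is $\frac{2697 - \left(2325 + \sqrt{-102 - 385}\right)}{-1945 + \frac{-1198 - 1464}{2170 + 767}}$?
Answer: $- \frac{99324}{519557} + \frac{267 i \sqrt{487}}{519557} \approx -0.19117 + 0.011341 i$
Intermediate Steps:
$\frac{2697 - \left(2325 + \sqrt{-102 - 385}\right)}{-1945 + \frac{-1198 - 1464}{2170 + 767}} = \frac{2697 - \left(2325 + \sqrt{-487}\right)}{-1945 - \frac{2662}{2937}} = \frac{2697 - \left(2325 + i \sqrt{487}\right)}{-1945 - \frac{242}{267}} = \frac{372 - i \sqrt{487}}{- \frac{519557}{267}} = \left(372 - i \sqrt{487}\right) \left(- \frac{267}{519557}\right) = - \frac{99324}{519557} + \frac{267 i \sqrt{487}}{519557}$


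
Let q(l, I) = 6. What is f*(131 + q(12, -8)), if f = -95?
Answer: -13015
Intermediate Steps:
f*(131 + q(12, -8)) = -95*(131 + 6) = -95*137 = -13015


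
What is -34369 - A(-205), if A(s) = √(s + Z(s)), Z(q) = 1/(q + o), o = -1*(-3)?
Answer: -34369 - I*√8365022/202 ≈ -34369.0 - 14.318*I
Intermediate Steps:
o = 3
Z(q) = 1/(3 + q) (Z(q) = 1/(q + 3) = 1/(3 + q))
A(s) = √(s + 1/(3 + s))
-34369 - A(-205) = -34369 - √((1 - 205*(3 - 205))/(3 - 205)) = -34369 - √((1 - 205*(-202))/(-202)) = -34369 - √(-(1 + 41410)/202) = -34369 - √(-1/202*41411) = -34369 - √(-41411/202) = -34369 - I*√8365022/202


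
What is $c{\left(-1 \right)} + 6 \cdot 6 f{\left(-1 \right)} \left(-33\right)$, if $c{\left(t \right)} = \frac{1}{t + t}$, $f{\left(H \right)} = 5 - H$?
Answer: $- \frac{14257}{2} \approx -7128.5$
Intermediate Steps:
$c{\left(t \right)} = \frac{1}{2 t}$
$c{\left(-1 \right)} + 6 \cdot 6 f{\left(-1 \right)} \left(-33\right) = \frac{1}{2 \left(-1\right)} + 6 \cdot 6 \left(5 - -1\right) \left(-33\right) = \frac{1}{2} \left(-1\right) + 36 \left(5 + 1\right) \left(-33\right) = - \frac{1}{2} + 36 \cdot 6 \left(-33\right) = - \frac{1}{2} + 216 \left(-33\right) = - \frac{1}{2} - 7128 = - \frac{14257}{2}$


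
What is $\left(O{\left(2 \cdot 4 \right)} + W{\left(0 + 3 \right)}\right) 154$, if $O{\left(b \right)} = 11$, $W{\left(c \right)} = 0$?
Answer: $1694$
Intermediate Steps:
$\left(O{\left(2 \cdot 4 \right)} + W{\left(0 + 3 \right)}\right) 154 = \left(11 + 0\right) 154 = 11 \cdot 154 = 1694$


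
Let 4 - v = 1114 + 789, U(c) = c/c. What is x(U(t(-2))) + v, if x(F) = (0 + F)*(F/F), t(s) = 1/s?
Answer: -1898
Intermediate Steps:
t(s) = 1/s
U(c) = 1
v = -1899 (v = 4 - (1114 + 789) = 4 - 1*1903 = 4 - 1903 = -1899)
x(F) = F (x(F) = F*1 = F)
x(U(t(-2))) + v = 1 - 1899 = -1898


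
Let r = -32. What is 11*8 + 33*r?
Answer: -968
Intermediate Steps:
11*8 + 33*r = 11*8 + 33*(-32) = 88 - 1056 = -968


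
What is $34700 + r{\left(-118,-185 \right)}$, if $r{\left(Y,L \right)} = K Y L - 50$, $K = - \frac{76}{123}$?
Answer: $\frac{2602870}{123} \approx 21162.0$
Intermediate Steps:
$K = - \frac{76}{123}$ ($K = \left(-76\right) \frac{1}{123} = - \frac{76}{123} \approx -0.61789$)
$r{\left(Y,L \right)} = -50 - \frac{76 L Y}{123}$ ($r{\left(Y,L \right)} = - \frac{76 Y}{123} L - 50 = - \frac{76 L Y}{123} - 50 = -50 - \frac{76 L Y}{123}$)
$34700 + r{\left(-118,-185 \right)} = 34700 - \left(50 - - \frac{1659080}{123}\right) = 34700 - \frac{1665230}{123} = \frac{2602870}{123}$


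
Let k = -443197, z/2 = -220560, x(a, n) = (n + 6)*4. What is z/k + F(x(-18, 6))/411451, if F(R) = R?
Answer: 181520538576/182353848847 ≈ 0.99543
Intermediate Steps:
x(a, n) = 24 + 4*n (x(a, n) = (6 + n)*4 = 24 + 4*n)
z = -441120 (z = 2*(-220560) = -441120)
z/k + F(x(-18, 6))/411451 = -441120/(-443197) + (24 + 4*6)/411451 = -441120*(-1/443197) + (24 + 24)*(1/411451) = 441120/443197 + 48*(1/411451) = 441120/443197 + 48/411451 = 181520538576/182353848847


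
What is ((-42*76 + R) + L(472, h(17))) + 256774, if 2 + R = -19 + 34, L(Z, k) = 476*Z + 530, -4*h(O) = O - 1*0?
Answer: 478797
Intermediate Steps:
h(O) = -O/4 (h(O) = -(O - 1*0)/4 = -(O + 0)/4 = -O/4)
L(Z, k) = 530 + 476*Z
R = 13 (R = -2 + (-19 + 34) = -2 + 15 = 13)
((-42*76 + R) + L(472, h(17))) + 256774 = ((-42*76 + 13) + (530 + 476*472)) + 256774 = ((-3192 + 13) + (530 + 224672)) + 256774 = (-3179 + 225202) + 256774 = 222023 + 256774 = 478797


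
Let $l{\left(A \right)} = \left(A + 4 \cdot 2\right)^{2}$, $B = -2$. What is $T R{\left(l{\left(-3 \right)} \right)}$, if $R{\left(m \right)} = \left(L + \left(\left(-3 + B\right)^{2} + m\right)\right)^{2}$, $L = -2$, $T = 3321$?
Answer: $7651584$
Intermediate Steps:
$l{\left(A \right)} = \left(8 + A\right)^{2}$ ($l{\left(A \right)} = \left(A + 8\right)^{2} = \left(8 + A\right)^{2}$)
$R{\left(m \right)} = \left(23 + m\right)^{2}$ ($R{\left(m \right)} = \left(-2 + \left(\left(-3 - 2\right)^{2} + m\right)\right)^{2} = \left(-2 + \left(\left(-5\right)^{2} + m\right)\right)^{2} = \left(-2 + \left(25 + m\right)\right)^{2} = \left(23 + m\right)^{2}$)
$T R{\left(l{\left(-3 \right)} \right)} = 3321 \left(23 + \left(8 - 3\right)^{2}\right)^{2} = 3321 \left(23 + 5^{2}\right)^{2} = 3321 \left(23 + 25\right)^{2} = 3321 \cdot 48^{2} = 3321 \cdot 2304 = 7651584$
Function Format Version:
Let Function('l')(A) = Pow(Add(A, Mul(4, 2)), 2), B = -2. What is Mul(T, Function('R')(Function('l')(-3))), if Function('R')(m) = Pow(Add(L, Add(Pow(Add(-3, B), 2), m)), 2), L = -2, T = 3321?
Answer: 7651584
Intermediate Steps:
Function('l')(A) = Pow(Add(8, A), 2) (Function('l')(A) = Pow(Add(A, 8), 2) = Pow(Add(8, A), 2))
Function('R')(m) = Pow(Add(23, m), 2) (Function('R')(m) = Pow(Add(-2, Add(Pow(Add(-3, -2), 2), m)), 2) = Pow(Add(-2, Add(Pow(-5, 2), m)), 2) = Pow(Add(-2, Add(25, m)), 2) = Pow(Add(23, m), 2))
Mul(T, Function('R')(Function('l')(-3))) = Mul(3321, Pow(Add(23, Pow(Add(8, -3), 2)), 2)) = Mul(3321, Pow(Add(23, Pow(5, 2)), 2)) = Mul(3321, Pow(Add(23, 25), 2)) = Mul(3321, Pow(48, 2)) = Mul(3321, 2304) = 7651584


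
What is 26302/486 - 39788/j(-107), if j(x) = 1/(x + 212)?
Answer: -1015177669/243 ≈ -4.1777e+6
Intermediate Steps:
j(x) = 1/(212 + x)
26302/486 - 39788/j(-107) = 26302/486 - 39788/(1/(212 - 107)) = 26302*(1/486) - 39788/(1/105) = 13151/243 - 39788/1/105 = 13151/243 - 39788*105 = 13151/243 - 4177740 = -1015177669/243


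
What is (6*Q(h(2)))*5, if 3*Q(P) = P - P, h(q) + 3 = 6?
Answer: 0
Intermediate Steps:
h(q) = 3 (h(q) = -3 + 6 = 3)
Q(P) = 0 (Q(P) = (P - P)/3 = (⅓)*0 = 0)
(6*Q(h(2)))*5 = (6*0)*5 = 0*5 = 0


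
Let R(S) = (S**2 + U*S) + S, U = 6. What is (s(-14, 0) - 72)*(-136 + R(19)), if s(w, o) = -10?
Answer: -29356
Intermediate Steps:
R(S) = S**2 + 7*S (R(S) = (S**2 + 6*S) + S = S**2 + 7*S)
(s(-14, 0) - 72)*(-136 + R(19)) = (-10 - 72)*(-136 + 19*(7 + 19)) = -82*(-136 + 19*26) = -82*(-136 + 494) = -82*358 = -29356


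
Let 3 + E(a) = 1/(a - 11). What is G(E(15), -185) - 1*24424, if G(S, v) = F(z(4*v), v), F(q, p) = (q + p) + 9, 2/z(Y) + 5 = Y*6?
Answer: -109347002/4445 ≈ -24600.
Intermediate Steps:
E(a) = -3 + 1/(-11 + a) (E(a) = -3 + 1/(a - 11) = -3 + 1/(-11 + a))
z(Y) = 2/(-5 + 6*Y) (z(Y) = 2/(-5 + Y*6) = 2/(-5 + 6*Y))
F(q, p) = 9 + p + q (F(q, p) = (p + q) + 9 = 9 + p + q)
G(S, v) = 9 + v + 2/(-5 + 24*v) (G(S, v) = 9 + v + 2/(-5 + 6*(4*v)) = 9 + v + 2/(-5 + 24*v))
G(E(15), -185) - 1*24424 = (2 + (-5 + 24*(-185))*(9 - 185))/(-5 + 24*(-185)) - 1*24424 = (2 + (-5 - 4440)*(-176))/(-5 - 4440) - 24424 = (2 - 4445*(-176))/(-4445) - 24424 = -(2 + 782320)/4445 - 24424 = -1/4445*782322 - 24424 = -782322/4445 - 24424 = -109347002/4445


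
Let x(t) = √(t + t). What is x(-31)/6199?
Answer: I*√62/6199 ≈ 0.0012702*I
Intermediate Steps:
x(t) = √2*√t (x(t) = √(2*t) = √2*√t)
x(-31)/6199 = (√2*√(-31))/6199 = (√2*(I*√31))*(1/6199) = (I*√62)*(1/6199) = I*√62/6199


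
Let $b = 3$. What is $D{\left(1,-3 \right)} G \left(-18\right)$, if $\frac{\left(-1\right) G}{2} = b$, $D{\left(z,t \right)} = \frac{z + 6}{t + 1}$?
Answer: $-378$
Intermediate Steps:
$D{\left(z,t \right)} = \frac{6 + z}{1 + t}$
$G = -6$ ($G = \left(-2\right) 3 = -6$)
$D{\left(1,-3 \right)} G \left(-18\right) = \frac{6 + 1}{1 - 3} \left(-6\right) \left(-18\right) = \frac{1}{-2} \cdot 7 \left(-6\right) \left(-18\right) = \left(- \frac{1}{2}\right) 7 \left(-6\right) \left(-18\right) = \left(- \frac{7}{2}\right) \left(-6\right) \left(-18\right) = 21 \left(-18\right) = -378$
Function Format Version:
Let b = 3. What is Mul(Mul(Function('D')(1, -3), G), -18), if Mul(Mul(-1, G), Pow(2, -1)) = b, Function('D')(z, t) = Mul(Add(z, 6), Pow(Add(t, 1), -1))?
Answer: -378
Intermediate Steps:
Function('D')(z, t) = Mul(Pow(Add(1, t), -1), Add(6, z)) (Function('D')(z, t) = Mul(Add(6, z), Pow(Add(1, t), -1)) = Mul(Pow(Add(1, t), -1), Add(6, z)))
G = -6 (G = Mul(-2, 3) = -6)
Mul(Mul(Function('D')(1, -3), G), -18) = Mul(Mul(Mul(Pow(Add(1, -3), -1), Add(6, 1)), -6), -18) = Mul(Mul(Mul(Pow(-2, -1), 7), -6), -18) = Mul(Mul(Mul(Rational(-1, 2), 7), -6), -18) = Mul(Mul(Rational(-7, 2), -6), -18) = Mul(21, -18) = -378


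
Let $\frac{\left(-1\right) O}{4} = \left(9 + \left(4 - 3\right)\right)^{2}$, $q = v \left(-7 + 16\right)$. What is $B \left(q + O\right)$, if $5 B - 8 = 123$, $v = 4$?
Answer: $- \frac{47684}{5} \approx -9536.8$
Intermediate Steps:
$B = \frac{131}{5}$ ($B = \frac{8}{5} + \frac{1}{5} \cdot 123 = \frac{8}{5} + \frac{123}{5} = \frac{131}{5} \approx 26.2$)
$q = 36$ ($q = 4 \left(-7 + 16\right) = 4 \cdot 9 = 36$)
$O = -400$ ($O = - 4 \left(9 + \left(4 - 3\right)\right)^{2} = - 4 \left(9 + 1\right)^{2} = - 4 \cdot 10^{2} = \left(-4\right) 100 = -400$)
$B \left(q + O\right) = \frac{131 \left(36 - 400\right)}{5} = \frac{131}{5} \left(-364\right) = - \frac{47684}{5}$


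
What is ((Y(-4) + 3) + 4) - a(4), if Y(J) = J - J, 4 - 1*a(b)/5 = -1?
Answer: -18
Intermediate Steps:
a(b) = 25 (a(b) = 20 - 5*(-1) = 20 + 5 = 25)
Y(J) = 0
((Y(-4) + 3) + 4) - a(4) = ((0 + 3) + 4) - 1*25 = (3 + 4) - 25 = 7 - 25 = -18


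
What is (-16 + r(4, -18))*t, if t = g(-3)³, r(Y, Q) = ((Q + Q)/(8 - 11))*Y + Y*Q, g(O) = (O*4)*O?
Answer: -1866240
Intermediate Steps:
g(O) = 4*O² (g(O) = (4*O)*O = 4*O²)
r(Y, Q) = Q*Y/3 (r(Y, Q) = ((2*Q)/(-3))*Y + Q*Y = ((2*Q)*(-⅓))*Y + Q*Y = (-2*Q/3)*Y + Q*Y = -2*Q*Y/3 + Q*Y = Q*Y/3)
t = 46656 (t = (4*(-3)²)³ = (4*9)³ = 36³ = 46656)
(-16 + r(4, -18))*t = (-16 + (⅓)*(-18)*4)*46656 = (-16 - 24)*46656 = -40*46656 = -1866240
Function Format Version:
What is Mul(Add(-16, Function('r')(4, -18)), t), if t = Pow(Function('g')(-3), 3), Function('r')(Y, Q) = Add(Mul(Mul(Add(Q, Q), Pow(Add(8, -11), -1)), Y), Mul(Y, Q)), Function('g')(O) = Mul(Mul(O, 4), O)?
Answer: -1866240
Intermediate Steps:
Function('g')(O) = Mul(4, Pow(O, 2)) (Function('g')(O) = Mul(Mul(4, O), O) = Mul(4, Pow(O, 2)))
Function('r')(Y, Q) = Mul(Rational(1, 3), Q, Y) (Function('r')(Y, Q) = Add(Mul(Mul(Mul(2, Q), Pow(-3, -1)), Y), Mul(Q, Y)) = Add(Mul(Mul(Mul(2, Q), Rational(-1, 3)), Y), Mul(Q, Y)) = Add(Mul(Mul(Rational(-2, 3), Q), Y), Mul(Q, Y)) = Add(Mul(Rational(-2, 3), Q, Y), Mul(Q, Y)) = Mul(Rational(1, 3), Q, Y))
t = 46656 (t = Pow(Mul(4, Pow(-3, 2)), 3) = Pow(Mul(4, 9), 3) = Pow(36, 3) = 46656)
Mul(Add(-16, Function('r')(4, -18)), t) = Mul(Add(-16, Mul(Rational(1, 3), -18, 4)), 46656) = Mul(Add(-16, -24), 46656) = Mul(-40, 46656) = -1866240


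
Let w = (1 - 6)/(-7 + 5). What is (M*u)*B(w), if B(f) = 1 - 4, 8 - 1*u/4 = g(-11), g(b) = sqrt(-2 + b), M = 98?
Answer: -9408 + 1176*I*sqrt(13) ≈ -9408.0 + 4240.1*I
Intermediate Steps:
u = 32 - 4*I*sqrt(13) (u = 32 - 4*sqrt(-2 - 11) = 32 - 4*I*sqrt(13) ≈ 32.0 - 14.422*I)
w = 5/2 (w = -5/(-2) = -5*(-1/2) = 5/2 ≈ 2.5000)
B(f) = -3
(M*u)*B(w) = (98*(32 - 4*I*sqrt(13)))*(-3) = (3136 - 392*I*sqrt(13))*(-3) = -9408 + 1176*I*sqrt(13)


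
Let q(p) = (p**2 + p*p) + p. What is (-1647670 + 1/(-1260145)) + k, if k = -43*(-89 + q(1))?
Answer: -2071643095941/1260145 ≈ -1.6440e+6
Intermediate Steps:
q(p) = p + 2*p**2 (q(p) = (p**2 + p**2) + p = 2*p**2 + p = p + 2*p**2)
k = 3698 (k = -43*(-89 + 1*(1 + 2*1)) = -43*(-89 + 1*(1 + 2)) = -43*(-89 + 1*3) = -43*(-89 + 3) = -43*(-86) = 3698)
(-1647670 + 1/(-1260145)) + k = (-1647670 + 1/(-1260145)) + 3698 = (-1647670 - 1/1260145) + 3698 = -2076303112151/1260145 + 3698 = -2071643095941/1260145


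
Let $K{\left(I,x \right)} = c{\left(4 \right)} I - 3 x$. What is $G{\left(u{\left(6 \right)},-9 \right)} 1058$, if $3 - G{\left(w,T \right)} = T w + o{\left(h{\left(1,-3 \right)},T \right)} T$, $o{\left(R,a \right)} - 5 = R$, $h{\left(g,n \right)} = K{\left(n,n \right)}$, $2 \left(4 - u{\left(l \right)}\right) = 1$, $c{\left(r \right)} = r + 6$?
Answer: $-115851$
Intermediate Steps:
$c{\left(r \right)} = 6 + r$
$u{\left(l \right)} = \frac{7}{2}$ ($u{\left(l \right)} = 4 - \frac{1}{2} = \frac{7}{2}$)
$K{\left(I,x \right)} = - 3 x + 10 I$ ($K{\left(I,x \right)} = \left(6 + 4\right) I - 3 x = 10 I - 3 x = - 3 x + 10 I$)
$h{\left(g,n \right)} = 7 n$ ($h{\left(g,n \right)} = - 3 n + 10 n = 7 n$)
$o{\left(R,a \right)} = 5 + R$
$G{\left(w,T \right)} = 3 + 16 T - T w$ ($G{\left(w,T \right)} = 3 - \left(T w + \left(5 + 7 \left(-3\right)\right) T\right) = 3 - \left(T w + \left(5 - 21\right) T\right) = 3 - \left(T w - 16 T\right) = 3 - \left(- 16 T + T w\right) = 3 + 16 T - T w$)
$G{\left(u{\left(6 \right)},-9 \right)} 1058 = \left(3 + 16 \left(-9\right) - \left(-9\right) \frac{7}{2}\right) 1058 = \left(3 - 144 + \frac{63}{2}\right) 1058 = \left(- \frac{219}{2}\right) 1058 = -115851$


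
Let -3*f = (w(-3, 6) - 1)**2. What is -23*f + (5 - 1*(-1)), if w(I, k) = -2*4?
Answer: 627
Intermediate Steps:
w(I, k) = -8
f = -27 (f = -(-8 - 1)**2/3 = -1/3*(-9)**2 = -1/3*81 = -27)
-23*f + (5 - 1*(-1)) = -23*(-27) + (5 - 1*(-1)) = 621 + (5 + 1) = 621 + 6 = 627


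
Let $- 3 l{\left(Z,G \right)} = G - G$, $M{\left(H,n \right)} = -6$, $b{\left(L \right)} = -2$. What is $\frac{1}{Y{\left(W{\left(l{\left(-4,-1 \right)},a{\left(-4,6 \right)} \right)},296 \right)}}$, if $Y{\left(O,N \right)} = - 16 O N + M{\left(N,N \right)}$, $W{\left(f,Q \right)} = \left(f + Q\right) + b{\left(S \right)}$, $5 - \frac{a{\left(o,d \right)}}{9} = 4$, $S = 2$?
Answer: $- \frac{1}{33158} \approx -3.0159 \cdot 10^{-5}$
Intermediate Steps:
$a{\left(o,d \right)} = 9$ ($a{\left(o,d \right)} = 45 - 36 = 9$)
$l{\left(Z,G \right)} = 0$ ($l{\left(Z,G \right)} = - \frac{G - G}{3} = \left(- \frac{1}{3}\right) 0 = 0$)
$W{\left(f,Q \right)} = -2 + Q + f$ ($W{\left(f,Q \right)} = \left(f + Q\right) - 2 = \left(Q + f\right) - 2 = -2 + Q + f$)
$Y{\left(O,N \right)} = -6 - 16 N O$ ($Y{\left(O,N \right)} = - 16 O N - 6 = - 16 N O - 6 = -6 - 16 N O$)
$\frac{1}{Y{\left(W{\left(l{\left(-4,-1 \right)},a{\left(-4,6 \right)} \right)},296 \right)}} = \frac{1}{-6 - 4736 \left(-2 + 9 + 0\right)} = \frac{1}{-6 - 4736 \cdot 7} = \frac{1}{-6 - 33152} = \frac{1}{-33158} = - \frac{1}{33158}$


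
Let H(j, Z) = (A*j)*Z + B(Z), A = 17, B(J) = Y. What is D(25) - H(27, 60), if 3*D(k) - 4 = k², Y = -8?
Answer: -81967/3 ≈ -27322.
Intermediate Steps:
B(J) = -8
H(j, Z) = -8 + 17*Z*j (H(j, Z) = (17*j)*Z - 8 = 17*Z*j - 8 = -8 + 17*Z*j)
D(k) = 4/3 + k²/3
D(25) - H(27, 60) = (4/3 + (⅓)*25²) - (-8 + 17*60*27) = (4/3 + (⅓)*625) - (-8 + 27540) = (4/3 + 625/3) - 1*27532 = 629/3 - 27532 = -81967/3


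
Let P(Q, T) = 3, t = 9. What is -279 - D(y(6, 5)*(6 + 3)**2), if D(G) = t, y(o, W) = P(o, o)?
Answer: -288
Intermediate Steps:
y(o, W) = 3
D(G) = 9
-279 - D(y(6, 5)*(6 + 3)**2) = -279 - 1*9 = -279 - 9 = -288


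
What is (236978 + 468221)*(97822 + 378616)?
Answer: 335983601162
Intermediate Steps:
(236978 + 468221)*(97822 + 378616) = 705199*476438 = 335983601162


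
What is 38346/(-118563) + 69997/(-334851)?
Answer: -7046416919/13233646371 ≈ -0.53246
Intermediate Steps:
38346/(-118563) + 69997/(-334851) = 38346*(-1/118563) + 69997*(-1/334851) = -12782/39521 - 69997/334851 = -7046416919/13233646371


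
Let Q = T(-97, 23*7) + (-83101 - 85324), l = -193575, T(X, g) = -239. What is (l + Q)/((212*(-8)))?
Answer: 362239/1696 ≈ 213.58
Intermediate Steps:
Q = -168664 (Q = -239 + (-83101 - 85324) = -239 - 168425 = -168664)
(l + Q)/((212*(-8))) = (-193575 - 168664)/((212*(-8))) = -362239/(-1696) = -362239*(-1/1696) = 362239/1696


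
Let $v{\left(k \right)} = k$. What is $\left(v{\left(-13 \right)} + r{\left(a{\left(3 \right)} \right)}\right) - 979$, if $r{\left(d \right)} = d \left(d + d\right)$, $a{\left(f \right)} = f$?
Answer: $-974$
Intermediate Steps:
$r{\left(d \right)} = 2 d^{2}$ ($r{\left(d \right)} = d 2 d = 2 d^{2}$)
$\left(v{\left(-13 \right)} + r{\left(a{\left(3 \right)} \right)}\right) - 979 = \left(-13 + 2 \cdot 3^{2}\right) - 979 = \left(-13 + 2 \cdot 9\right) - 979 = \left(-13 + 18\right) - 979 = 5 - 979 = -974$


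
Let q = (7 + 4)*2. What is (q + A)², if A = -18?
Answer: 16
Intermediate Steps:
q = 22 (q = 11*2 = 22)
(q + A)² = (22 - 18)² = 4² = 16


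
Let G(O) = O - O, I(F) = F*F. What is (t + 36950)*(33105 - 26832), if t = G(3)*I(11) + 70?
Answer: 232226460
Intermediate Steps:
I(F) = F**2
G(O) = 0
t = 70 (t = 0*11**2 + 70 = 0*121 + 70 = 0 + 70 = 70)
(t + 36950)*(33105 - 26832) = (70 + 36950)*(33105 - 26832) = 37020*6273 = 232226460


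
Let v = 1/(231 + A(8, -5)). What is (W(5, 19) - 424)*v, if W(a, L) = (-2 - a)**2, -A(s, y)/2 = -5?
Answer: -375/241 ≈ -1.5560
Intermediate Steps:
A(s, y) = 10 (A(s, y) = -2*(-5) = 10)
v = 1/241 (v = 1/(231 + 10) = 1/241 ≈ 0.0041494)
(W(5, 19) - 424)*v = ((2 + 5)**2 - 424)*(1/241) = (7**2 - 424)*(1/241) = (49 - 424)*(1/241) = -375*1/241 = -375/241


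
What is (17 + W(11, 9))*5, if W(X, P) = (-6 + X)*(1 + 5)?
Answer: 235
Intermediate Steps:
W(X, P) = -36 + 6*X (W(X, P) = (-6 + X)*6 = -36 + 6*X)
(17 + W(11, 9))*5 = (17 + (-36 + 6*11))*5 = (17 + (-36 + 66))*5 = (17 + 30)*5 = 47*5 = 235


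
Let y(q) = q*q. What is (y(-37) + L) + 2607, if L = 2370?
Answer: 6346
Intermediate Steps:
y(q) = q²
(y(-37) + L) + 2607 = ((-37)² + 2370) + 2607 = (1369 + 2370) + 2607 = 3739 + 2607 = 6346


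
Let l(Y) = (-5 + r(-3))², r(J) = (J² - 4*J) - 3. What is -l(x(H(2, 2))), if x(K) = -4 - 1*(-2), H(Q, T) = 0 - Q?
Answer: -169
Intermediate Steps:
H(Q, T) = -Q
r(J) = -3 + J² - 4*J
x(K) = -2 (x(K) = -4 + 2 = -2)
l(Y) = 169 (l(Y) = (-5 + (-3 + (-3)² - 4*(-3)))² = (-5 + (-3 + 9 + 12))² = (-5 + 18)² = 13² = 169)
-l(x(H(2, 2))) = -1*169 = -169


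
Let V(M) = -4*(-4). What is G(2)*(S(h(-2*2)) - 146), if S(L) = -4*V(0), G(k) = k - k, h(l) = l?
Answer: 0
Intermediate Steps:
G(k) = 0
V(M) = 16
S(L) = -64 (S(L) = -4*16 = -64)
G(2)*(S(h(-2*2)) - 146) = 0*(-64 - 146) = 0*(-210) = 0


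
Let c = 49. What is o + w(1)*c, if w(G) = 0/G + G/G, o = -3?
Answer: 46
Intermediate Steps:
w(G) = 1 (w(G) = 0 + 1 = 1)
o + w(1)*c = -3 + 1*49 = -3 + 49 = 46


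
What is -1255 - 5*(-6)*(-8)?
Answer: -1495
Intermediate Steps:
-1255 - 5*(-6)*(-8) = -1255 + 30*(-8) = -1255 - 240 = -1495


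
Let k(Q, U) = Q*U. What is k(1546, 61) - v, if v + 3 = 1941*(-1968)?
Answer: 3914197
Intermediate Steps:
v = -3819891 (v = -3 + 1941*(-1968) = -3 - 3819888 = -3819891)
k(1546, 61) - v = 1546*61 - 1*(-3819891) = 94306 + 3819891 = 3914197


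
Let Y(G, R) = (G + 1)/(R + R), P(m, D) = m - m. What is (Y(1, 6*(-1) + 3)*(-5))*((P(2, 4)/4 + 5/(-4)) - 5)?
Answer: -125/12 ≈ -10.417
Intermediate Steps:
P(m, D) = 0
Y(G, R) = (1 + G)/(2*R) (Y(G, R) = (1 + G)/((2*R)) = (1 + G)*(1/(2*R)) = (1 + G)/(2*R))
(Y(1, 6*(-1) + 3)*(-5))*((P(2, 4)/4 + 5/(-4)) - 5) = (((1 + 1)/(2*(6*(-1) + 3)))*(-5))*((0/4 + 5/(-4)) - 5) = (((½)*2/(-6 + 3))*(-5))*((0*(¼) + 5*(-¼)) - 5) = (((½)*2/(-3))*(-5))*((0 - 5/4) - 5) = (((½)*(-⅓)*2)*(-5))*(-5/4 - 5) = -⅓*(-5)*(-25/4) = (5/3)*(-25/4) = -125/12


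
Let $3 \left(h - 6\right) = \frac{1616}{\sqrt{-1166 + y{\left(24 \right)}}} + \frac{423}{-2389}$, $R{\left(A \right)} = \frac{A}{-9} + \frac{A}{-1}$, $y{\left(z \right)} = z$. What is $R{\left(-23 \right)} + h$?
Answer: $\frac{677207}{21501} - \frac{808 i \sqrt{1142}}{1713} \approx 31.497 - 15.94 i$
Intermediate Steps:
$R{\left(A \right)} = - \frac{10 A}{9}$ ($R{\left(A \right)} = A \left(- \frac{1}{9}\right) + A \left(-1\right) = - \frac{A}{9} - A = - \frac{10 A}{9}$)
$h = \frac{14193}{2389} - \frac{808 i \sqrt{1142}}{1713}$ ($h = 6 + \frac{\frac{1616}{\sqrt{-1166 + 24}} + \frac{423}{-2389}}{3} = 6 + \frac{\frac{1616}{\sqrt{-1142}} + 423 \left(- \frac{1}{2389}\right)}{3} = 6 + \frac{\frac{1616}{i \sqrt{1142}} - \frac{423}{2389}}{3} = 6 + \frac{1616 \left(- \frac{i \sqrt{1142}}{1142}\right) - \frac{423}{2389}}{3} = 6 + \frac{- \frac{808 i \sqrt{1142}}{571} - \frac{423}{2389}}{3} = 6 + \frac{- \frac{423}{2389} - \frac{808 i \sqrt{1142}}{571}}{3} = 6 - \left(\frac{141}{2389} + \frac{808 i \sqrt{1142}}{1713}\right) = \frac{14193}{2389} - \frac{808 i \sqrt{1142}}{1713} \approx 5.941 - 15.94 i$)
$R{\left(-23 \right)} + h = \left(- \frac{10}{9}\right) \left(-23\right) + \left(\frac{14193}{2389} - \frac{808 i \sqrt{1142}}{1713}\right) = \frac{230}{9} + \left(\frac{14193}{2389} - \frac{808 i \sqrt{1142}}{1713}\right) = \frac{677207}{21501} - \frac{808 i \sqrt{1142}}{1713}$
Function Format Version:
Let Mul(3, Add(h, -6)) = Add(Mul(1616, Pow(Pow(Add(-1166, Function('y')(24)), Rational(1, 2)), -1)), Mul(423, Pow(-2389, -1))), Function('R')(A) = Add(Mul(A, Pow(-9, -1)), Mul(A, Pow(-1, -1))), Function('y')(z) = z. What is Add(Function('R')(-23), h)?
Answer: Add(Rational(677207, 21501), Mul(Rational(-808, 1713), I, Pow(1142, Rational(1, 2)))) ≈ Add(31.497, Mul(-15.940, I))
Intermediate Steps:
Function('R')(A) = Mul(Rational(-10, 9), A) (Function('R')(A) = Add(Mul(A, Rational(-1, 9)), Mul(A, -1)) = Add(Mul(Rational(-1, 9), A), Mul(-1, A)) = Mul(Rational(-10, 9), A))
h = Add(Rational(14193, 2389), Mul(Rational(-808, 1713), I, Pow(1142, Rational(1, 2)))) (h = Add(6, Mul(Rational(1, 3), Add(Mul(1616, Pow(Pow(Add(-1166, 24), Rational(1, 2)), -1)), Mul(423, Pow(-2389, -1))))) = Add(6, Mul(Rational(1, 3), Add(Mul(1616, Pow(Pow(-1142, Rational(1, 2)), -1)), Mul(423, Rational(-1, 2389))))) = Add(6, Mul(Rational(1, 3), Add(Mul(1616, Pow(Mul(I, Pow(1142, Rational(1, 2))), -1)), Rational(-423, 2389)))) = Add(6, Mul(Rational(1, 3), Add(Mul(1616, Mul(Rational(-1, 1142), I, Pow(1142, Rational(1, 2)))), Rational(-423, 2389)))) = Add(6, Mul(Rational(1, 3), Add(Mul(Rational(-808, 571), I, Pow(1142, Rational(1, 2))), Rational(-423, 2389)))) = Add(6, Mul(Rational(1, 3), Add(Rational(-423, 2389), Mul(Rational(-808, 571), I, Pow(1142, Rational(1, 2)))))) = Add(6, Add(Rational(-141, 2389), Mul(Rational(-808, 1713), I, Pow(1142, Rational(1, 2))))) = Add(Rational(14193, 2389), Mul(Rational(-808, 1713), I, Pow(1142, Rational(1, 2)))) ≈ Add(5.9410, Mul(-15.940, I)))
Add(Function('R')(-23), h) = Add(Mul(Rational(-10, 9), -23), Add(Rational(14193, 2389), Mul(Rational(-808, 1713), I, Pow(1142, Rational(1, 2))))) = Add(Rational(230, 9), Add(Rational(14193, 2389), Mul(Rational(-808, 1713), I, Pow(1142, Rational(1, 2))))) = Add(Rational(677207, 21501), Mul(Rational(-808, 1713), I, Pow(1142, Rational(1, 2))))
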